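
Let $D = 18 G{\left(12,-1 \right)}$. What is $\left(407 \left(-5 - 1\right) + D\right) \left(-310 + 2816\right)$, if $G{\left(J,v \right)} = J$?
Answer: $-5578356$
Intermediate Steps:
$D = 216$ ($D = 18 \cdot 12 = 216$)
$\left(407 \left(-5 - 1\right) + D\right) \left(-310 + 2816\right) = \left(407 \left(-5 - 1\right) + 216\right) \left(-310 + 2816\right) = \left(407 \left(-6\right) + 216\right) 2506 = \left(-2442 + 216\right) 2506 = \left(-2226\right) 2506 = -5578356$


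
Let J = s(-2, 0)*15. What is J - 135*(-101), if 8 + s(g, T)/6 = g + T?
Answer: 12735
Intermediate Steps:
s(g, T) = -48 + 6*T + 6*g (s(g, T) = -48 + 6*(g + T) = -48 + 6*(T + g) = -48 + (6*T + 6*g) = -48 + 6*T + 6*g)
J = -900 (J = (-48 + 6*0 + 6*(-2))*15 = (-48 + 0 - 12)*15 = -60*15 = -900)
J - 135*(-101) = -900 - 135*(-101) = -900 + 13635 = 12735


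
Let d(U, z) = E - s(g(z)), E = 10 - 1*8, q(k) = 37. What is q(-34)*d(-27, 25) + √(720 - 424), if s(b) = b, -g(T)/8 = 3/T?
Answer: 2738/25 + 2*√74 ≈ 126.72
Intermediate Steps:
g(T) = -24/T
E = 2 (E = 10 - 8 = 2)
d(U, z) = 2 + 24/z (d(U, z) = 2 - (-24)/z = 2 + 24/z)
q(-34)*d(-27, 25) + √(720 - 424) = 37*(2 + 24/25) + √(720 - 424) = 37*(2 + 24*(1/25)) + √296 = 37*(2 + 24/25) + 2*√74 = 37*(74/25) + 2*√74 = 2738/25 + 2*√74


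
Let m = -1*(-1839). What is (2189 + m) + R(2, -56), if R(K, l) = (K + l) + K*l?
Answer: 3862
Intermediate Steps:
m = 1839
R(K, l) = K + l + K*l
(2189 + m) + R(2, -56) = (2189 + 1839) + (2 - 56 + 2*(-56)) = 4028 + (2 - 56 - 112) = 4028 - 166 = 3862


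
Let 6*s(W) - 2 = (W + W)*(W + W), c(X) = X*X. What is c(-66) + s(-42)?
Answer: 16597/3 ≈ 5532.3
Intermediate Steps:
c(X) = X**2
s(W) = 1/3 + 2*W**2/3 (s(W) = 1/3 + ((W + W)*(W + W))/6 = 1/3 + ((2*W)*(2*W))/6 = 1/3 + (4*W**2)/6 = 1/3 + 2*W**2/3)
c(-66) + s(-42) = (-66)**2 + (1/3 + (2/3)*(-42)**2) = 4356 + (1/3 + (2/3)*1764) = 4356 + (1/3 + 1176) = 4356 + 3529/3 = 16597/3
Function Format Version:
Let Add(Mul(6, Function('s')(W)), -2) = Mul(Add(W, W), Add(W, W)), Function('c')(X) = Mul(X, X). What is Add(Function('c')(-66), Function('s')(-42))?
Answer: Rational(16597, 3) ≈ 5532.3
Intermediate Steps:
Function('c')(X) = Pow(X, 2)
Function('s')(W) = Add(Rational(1, 3), Mul(Rational(2, 3), Pow(W, 2))) (Function('s')(W) = Add(Rational(1, 3), Mul(Rational(1, 6), Mul(Add(W, W), Add(W, W)))) = Add(Rational(1, 3), Mul(Rational(1, 6), Mul(Mul(2, W), Mul(2, W)))) = Add(Rational(1, 3), Mul(Rational(1, 6), Mul(4, Pow(W, 2)))) = Add(Rational(1, 3), Mul(Rational(2, 3), Pow(W, 2))))
Add(Function('c')(-66), Function('s')(-42)) = Add(Pow(-66, 2), Add(Rational(1, 3), Mul(Rational(2, 3), Pow(-42, 2)))) = Add(4356, Add(Rational(1, 3), Mul(Rational(2, 3), 1764))) = Add(4356, Add(Rational(1, 3), 1176)) = Add(4356, Rational(3529, 3)) = Rational(16597, 3)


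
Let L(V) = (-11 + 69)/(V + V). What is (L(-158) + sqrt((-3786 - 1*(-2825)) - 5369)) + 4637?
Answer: 732617/158 + I*sqrt(6330) ≈ 4636.8 + 79.561*I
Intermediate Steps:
L(V) = 29/V (L(V) = 58/((2*V)) = 58*(1/(2*V)) = 29/V)
(L(-158) + sqrt((-3786 - 1*(-2825)) - 5369)) + 4637 = (29/(-158) + sqrt((-3786 - 1*(-2825)) - 5369)) + 4637 = (29*(-1/158) + sqrt((-3786 + 2825) - 5369)) + 4637 = (-29/158 + sqrt(-961 - 5369)) + 4637 = (-29/158 + sqrt(-6330)) + 4637 = (-29/158 + I*sqrt(6330)) + 4637 = 732617/158 + I*sqrt(6330)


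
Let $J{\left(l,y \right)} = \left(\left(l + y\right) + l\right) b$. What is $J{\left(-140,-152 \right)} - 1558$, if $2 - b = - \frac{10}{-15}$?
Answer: $-2134$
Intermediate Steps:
$b = \frac{4}{3}$ ($b = 2 - - \frac{10}{-15} = 2 - \left(-10\right) \left(- \frac{1}{15}\right) = 2 - \frac{2}{3} = \frac{4}{3} \approx 1.3333$)
$J{\left(l,y \right)} = \frac{4 y}{3} + \frac{8 l}{3}$ ($J{\left(l,y \right)} = \left(\left(l + y\right) + l\right) \frac{4}{3} = \left(y + 2 l\right) \frac{4}{3} = \frac{4 y}{3} + \frac{8 l}{3}$)
$J{\left(-140,-152 \right)} - 1558 = \left(\frac{4}{3} \left(-152\right) + \frac{8}{3} \left(-140\right)\right) - 1558 = \left(- \frac{608}{3} - \frac{1120}{3}\right) - 1558 = -576 - 1558 = -2134$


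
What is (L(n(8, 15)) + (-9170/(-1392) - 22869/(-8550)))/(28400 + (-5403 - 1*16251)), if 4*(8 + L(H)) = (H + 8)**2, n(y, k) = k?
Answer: 44139193/2230227600 ≈ 0.019791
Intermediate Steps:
L(H) = -8 + (8 + H)**2/4 (L(H) = -8 + (H + 8)**2/4 = -8 + (8 + H)**2/4)
(L(n(8, 15)) + (-9170/(-1392) - 22869/(-8550)))/(28400 + (-5403 - 1*16251)) = ((-8 + (8 + 15)**2/4) + (-9170/(-1392) - 22869/(-8550)))/(28400 + (-5403 - 1*16251)) = ((-8 + (1/4)*23**2) + (-9170*(-1/1392) - 22869*(-1/8550)))/(28400 + (-5403 - 16251)) = ((-8 + (1/4)*529) + (4585/696 + 2541/950))/(28400 - 21654) = ((-8 + 529/4) + 3062143/330600)/6746 = (497/4 + 3062143/330600)*(1/6746) = (44139193/330600)*(1/6746) = 44139193/2230227600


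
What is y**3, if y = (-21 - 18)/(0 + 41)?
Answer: -59319/68921 ≈ -0.86068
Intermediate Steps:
y = -39/41 ≈ -0.95122
y**3 = (-39/41)**3 = -59319/68921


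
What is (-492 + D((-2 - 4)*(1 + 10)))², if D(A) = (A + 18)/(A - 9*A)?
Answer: 29300569/121 ≈ 2.4215e+5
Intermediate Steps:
D(A) = -(18 + A)/(8*A) (D(A) = (18 + A)/((-8*A)) = (18 + A)*(-1/(8*A)) = -(18 + A)/(8*A))
(-492 + D((-2 - 4)*(1 + 10)))² = (-492 + (-18 - (-2 - 4)*(1 + 10))/(8*(((-2 - 4)*(1 + 10)))))² = (-492 + (-18 - (-6)*11)/(8*((-6*11))))² = (-492 + (⅛)*(-18 - 1*(-66))/(-66))² = (-492 + (⅛)*(-1/66)*(-18 + 66))² = (-492 + (⅛)*(-1/66)*48)² = (-492 - 1/11)² = (-5413/11)² = 29300569/121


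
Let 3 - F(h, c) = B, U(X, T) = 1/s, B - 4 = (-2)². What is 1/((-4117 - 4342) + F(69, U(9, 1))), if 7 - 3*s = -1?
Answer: -1/8464 ≈ -0.00011815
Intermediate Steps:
B = 8 (B = 4 + (-2)² = 4 + 4 = 8)
s = 8/3 (s = 7/3 - ⅓*(-1) = 7/3 + ⅓ = 8/3 ≈ 2.6667)
U(X, T) = 3/8 (U(X, T) = 1/(8/3) = 3/8)
F(h, c) = -5 (F(h, c) = 3 - 1*8 = 3 - 8 = -5)
1/((-4117 - 4342) + F(69, U(9, 1))) = 1/((-4117 - 4342) - 5) = 1/(-8459 - 5) = 1/(-8464) = -1/8464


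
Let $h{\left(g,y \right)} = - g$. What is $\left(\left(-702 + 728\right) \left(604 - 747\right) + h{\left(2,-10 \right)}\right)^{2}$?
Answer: $13838400$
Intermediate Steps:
$\left(\left(-702 + 728\right) \left(604 - 747\right) + h{\left(2,-10 \right)}\right)^{2} = \left(\left(-702 + 728\right) \left(604 - 747\right) - 2\right)^{2} = \left(26 \left(-143\right) - 2\right)^{2} = \left(-3718 - 2\right)^{2} = \left(-3720\right)^{2} = 13838400$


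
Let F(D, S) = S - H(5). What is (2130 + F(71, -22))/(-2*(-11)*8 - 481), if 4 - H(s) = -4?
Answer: -420/61 ≈ -6.8852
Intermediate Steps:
H(s) = 8 (H(s) = 4 - 1*(-4) = 4 + 4 = 8)
F(D, S) = -8 + S (F(D, S) = S - 1*8 = S - 8 = -8 + S)
(2130 + F(71, -22))/(-2*(-11)*8 - 481) = (2130 + (-8 - 22))/(-2*(-11)*8 - 481) = (2130 - 30)/(22*8 - 481) = 2100/(176 - 481) = 2100/(-305) = 2100*(-1/305) = -420/61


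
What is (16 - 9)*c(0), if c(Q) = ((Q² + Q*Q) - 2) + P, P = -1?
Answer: -21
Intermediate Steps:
c(Q) = -3 + 2*Q² (c(Q) = ((Q² + Q*Q) - 2) - 1 = ((Q² + Q²) - 2) - 1 = (2*Q² - 2) - 1 = (-2 + 2*Q²) - 1 = -3 + 2*Q²)
(16 - 9)*c(0) = (16 - 9)*(-3 + 2*0²) = 7*(-3 + 2*0) = 7*(-3 + 0) = 7*(-3) = -21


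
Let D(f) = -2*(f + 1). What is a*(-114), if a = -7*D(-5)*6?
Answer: 38304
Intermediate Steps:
D(f) = -2 - 2*f (D(f) = -2*(1 + f) = -2 - 2*f)
a = -336 (a = -7*(-2 - 2*(-5))*6 = -7*(-2 + 10)*6 = -7*8*6 = -56*6 = -336)
a*(-114) = -336*(-114) = 38304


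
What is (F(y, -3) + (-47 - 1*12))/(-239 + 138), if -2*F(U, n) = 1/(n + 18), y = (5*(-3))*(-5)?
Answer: 1771/3030 ≈ 0.58449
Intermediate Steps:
y = 75 (y = -15*(-5) = 75)
F(U, n) = -1/(2*(18 + n)) (F(U, n) = -1/(2*(n + 18)) = -1/(2*(18 + n)))
(F(y, -3) + (-47 - 1*12))/(-239 + 138) = (-1/(36 + 2*(-3)) + (-47 - 1*12))/(-239 + 138) = (-1/(36 - 6) + (-47 - 12))/(-101) = (-1/30 - 59)*(-1/101) = -1771/30*(-1/101) = 1771/3030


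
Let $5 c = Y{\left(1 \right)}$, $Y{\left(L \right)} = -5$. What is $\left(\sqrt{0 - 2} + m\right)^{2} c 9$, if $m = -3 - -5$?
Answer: $-18 - 36 i \sqrt{2} \approx -18.0 - 50.912 i$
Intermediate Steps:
$m = 2$ ($m = -3 + 5 = 2$)
$c = -1$ ($c = \frac{1}{5} \left(-5\right) = -1$)
$\left(\sqrt{0 - 2} + m\right)^{2} c 9 = \left(\sqrt{0 - 2} + 2\right)^{2} \left(-1\right) 9 = \left(\sqrt{-2} + 2\right)^{2} \left(-1\right) 9 = \left(i \sqrt{2} + 2\right)^{2} \left(-1\right) 9 = \left(2 + i \sqrt{2}\right)^{2} \left(-1\right) 9 = - \left(2 + i \sqrt{2}\right)^{2} \cdot 9 = - 9 \left(2 + i \sqrt{2}\right)^{2}$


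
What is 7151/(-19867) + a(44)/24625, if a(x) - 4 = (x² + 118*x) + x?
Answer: -33527783/489224875 ≈ -0.068532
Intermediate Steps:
a(x) = 4 + x² + 119*x (a(x) = 4 + ((x² + 118*x) + x) = 4 + (x² + 119*x) = 4 + x² + 119*x)
7151/(-19867) + a(44)/24625 = 7151/(-19867) + (4 + 44² + 119*44)/24625 = 7151*(-1/19867) + (4 + 1936 + 5236)*(1/24625) = -7151/19867 + 7176*(1/24625) = -7151/19867 + 7176/24625 = -33527783/489224875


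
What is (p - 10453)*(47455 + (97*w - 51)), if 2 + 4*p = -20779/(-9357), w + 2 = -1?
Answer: -18432151801547/37428 ≈ -4.9247e+8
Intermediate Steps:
w = -3 (w = -2 - 1 = -3)
p = 2065/37428 (p = -½ + (-20779/(-9357))/4 = -½ + (-20779*(-1/9357))/4 = -½ + (¼)*(20779/9357) = -½ + 20779/37428 = 2065/37428 ≈ 0.055173)
(p - 10453)*(47455 + (97*w - 51)) = (2065/37428 - 10453)*(47455 + (97*(-3) - 51)) = -391232819*(47455 + (-291 - 51))/37428 = -391232819*(47455 - 342)/37428 = -391232819/37428*47113 = -18432151801547/37428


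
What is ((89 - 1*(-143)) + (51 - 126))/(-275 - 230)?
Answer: -157/505 ≈ -0.31089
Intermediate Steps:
((89 - 1*(-143)) + (51 - 126))/(-275 - 230) = ((89 + 143) - 75)/(-505) = (232 - 75)*(-1/505) = 157*(-1/505) = -157/505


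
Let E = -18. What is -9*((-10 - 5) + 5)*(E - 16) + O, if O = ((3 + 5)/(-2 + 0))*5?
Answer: -3080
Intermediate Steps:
O = -20 (O = (8/(-2))*5 = (8*(-½))*5 = -4*5 = -20)
-9*((-10 - 5) + 5)*(E - 16) + O = -9*((-10 - 5) + 5)*(-18 - 16) - 20 = -9*(-15 + 5)*(-34) - 20 = -(-90)*(-34) - 20 = -9*340 - 20 = -3060 - 20 = -3080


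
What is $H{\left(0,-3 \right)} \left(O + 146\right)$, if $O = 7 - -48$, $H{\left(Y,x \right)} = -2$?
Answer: $-402$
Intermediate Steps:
$O = 55$ ($O = 7 + 48 = 55$)
$H{\left(0,-3 \right)} \left(O + 146\right) = - 2 \left(55 + 146\right) = \left(-2\right) 201 = -402$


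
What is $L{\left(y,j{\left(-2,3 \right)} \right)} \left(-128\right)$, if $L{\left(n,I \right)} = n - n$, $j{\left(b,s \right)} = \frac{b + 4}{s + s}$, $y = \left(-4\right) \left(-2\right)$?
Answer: $0$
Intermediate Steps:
$y = 8$
$j{\left(b,s \right)} = \frac{4 + b}{2 s}$
$L{\left(n,I \right)} = 0$
$L{\left(y,j{\left(-2,3 \right)} \right)} \left(-128\right) = 0 \left(-128\right) = 0$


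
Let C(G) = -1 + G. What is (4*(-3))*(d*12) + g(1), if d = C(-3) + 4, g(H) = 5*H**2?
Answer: 5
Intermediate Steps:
d = 0 (d = (-1 - 3) + 4 = -4 + 4 = 0)
(4*(-3))*(d*12) + g(1) = (4*(-3))*(0*12) + 5*1**2 = -12*0 + 5*1 = 0 + 5 = 5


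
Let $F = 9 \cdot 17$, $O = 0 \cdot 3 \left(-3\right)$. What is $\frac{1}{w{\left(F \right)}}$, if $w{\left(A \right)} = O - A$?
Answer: $- \frac{1}{153} \approx -0.0065359$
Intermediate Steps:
$O = 0$ ($O = 0 \left(-3\right) = 0$)
$F = 153$
$w{\left(A \right)} = - A$ ($w{\left(A \right)} = 0 - A = - A$)
$\frac{1}{w{\left(F \right)}} = \frac{1}{\left(-1\right) 153} = \frac{1}{-153} = - \frac{1}{153}$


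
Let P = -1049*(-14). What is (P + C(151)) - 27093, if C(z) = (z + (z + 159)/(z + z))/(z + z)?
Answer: -282880529/22801 ≈ -12407.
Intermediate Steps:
P = 14686
C(z) = (z + (159 + z)/(2*z))/(2*z) (C(z) = (z + (159 + z)/((2*z)))/((2*z)) = (z + (159 + z)*(1/(2*z)))*(1/(2*z)) = (z + (159 + z)/(2*z))*(1/(2*z)) = (z + (159 + z)/(2*z))/(2*z))
(P + C(151)) - 27093 = (14686 + (¼)*(159 + 151 + 2*151²)/151²) - 27093 = (14686 + (¼)*(1/22801)*(159 + 151 + 2*22801)) - 27093 = (14686 + (¼)*(1/22801)*(159 + 151 + 45602)) - 27093 = (14686 + (¼)*(1/22801)*45912) - 27093 = (14686 + 11478/22801) - 27093 = 334866964/22801 - 27093 = -282880529/22801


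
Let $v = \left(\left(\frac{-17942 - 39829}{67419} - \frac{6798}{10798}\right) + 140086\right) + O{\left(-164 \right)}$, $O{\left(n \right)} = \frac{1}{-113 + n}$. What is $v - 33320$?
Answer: $\frac{1196078832402599}{11202962793} \approx 1.0676 \cdot 10^{5}$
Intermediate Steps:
$v = \frac{1569361552665359}{11202962793}$ ($v = \left(\left(\frac{-17942 - 39829}{67419} - \frac{6798}{10798}\right) + 140086\right) + \frac{1}{-113 - 164} = \left(\left(\left(-17942 - 39829\right) \frac{1}{67419} - \frac{3399}{5399}\right) + 140086\right) + \frac{1}{-277} = \left(\left(\left(-57771\right) \frac{1}{67419} - \frac{3399}{5399}\right) + 140086\right) - \frac{1}{277} = \left(\left(- \frac{6419}{7491} - \frac{3399}{5399}\right) + 140086\right) - \frac{1}{277} = \left(- \frac{60118090}{40443909} + 140086\right) - \frac{1}{277} = \frac{5665565318084}{40443909} - \frac{1}{277} = \frac{1569361552665359}{11202962793} \approx 1.4008 \cdot 10^{5}$)
$v - 33320 = \frac{1569361552665359}{11202962793} - 33320 = \frac{1196078832402599}{11202962793}$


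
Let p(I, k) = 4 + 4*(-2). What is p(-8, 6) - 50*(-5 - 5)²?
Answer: -5004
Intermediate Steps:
p(I, k) = -4 (p(I, k) = 4 - 8 = -4)
p(-8, 6) - 50*(-5 - 5)² = -4 - 50*(-5 - 5)² = -4 - 50*(-10)² = -4 - 50*100 = -4 - 5000 = -5004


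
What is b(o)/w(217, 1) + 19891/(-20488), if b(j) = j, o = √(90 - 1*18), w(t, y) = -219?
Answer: -19891/20488 - 2*√2/73 ≈ -1.0096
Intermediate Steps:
o = 6*√2 (o = √(90 - 18) = √72 = 6*√2 ≈ 8.4853)
b(o)/w(217, 1) + 19891/(-20488) = (6*√2)/(-219) + 19891/(-20488) = (6*√2)*(-1/219) + 19891*(-1/20488) = -2*√2/73 - 19891/20488 = -19891/20488 - 2*√2/73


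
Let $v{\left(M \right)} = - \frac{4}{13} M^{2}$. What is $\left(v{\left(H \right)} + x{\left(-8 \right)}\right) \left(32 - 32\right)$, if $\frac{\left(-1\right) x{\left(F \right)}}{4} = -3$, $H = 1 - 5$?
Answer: $0$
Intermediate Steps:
$H = -4$ ($H = 1 - 5 = -4$)
$x{\left(F \right)} = 12$ ($x{\left(F \right)} = \left(-4\right) \left(-3\right) = 12$)
$v{\left(M \right)} = - \frac{4 M^{2}}{13}$ ($v{\left(M \right)} = \left(-4\right) \frac{1}{13} M^{2} = - \frac{4 M^{2}}{13}$)
$\left(v{\left(H \right)} + x{\left(-8 \right)}\right) \left(32 - 32\right) = \left(- \frac{4 \left(-4\right)^{2}}{13} + 12\right) \left(32 - 32\right) = \left(\left(- \frac{4}{13}\right) 16 + 12\right) \left(32 - 32\right) = \left(- \frac{64}{13} + 12\right) 0 = \frac{92}{13} \cdot 0 = 0$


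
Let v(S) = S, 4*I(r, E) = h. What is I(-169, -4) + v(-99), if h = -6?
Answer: -201/2 ≈ -100.50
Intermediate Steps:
I(r, E) = -3/2 (I(r, E) = (¼)*(-6) = -3/2)
I(-169, -4) + v(-99) = -3/2 - 99 = -201/2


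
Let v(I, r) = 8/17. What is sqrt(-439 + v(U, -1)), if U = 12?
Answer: I*sqrt(126735)/17 ≈ 20.941*I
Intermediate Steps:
v(I, r) = 8/17 (v(I, r) = 8*(1/17) = 8/17)
sqrt(-439 + v(U, -1)) = sqrt(-439 + 8/17) = sqrt(-7455/17) = I*sqrt(126735)/17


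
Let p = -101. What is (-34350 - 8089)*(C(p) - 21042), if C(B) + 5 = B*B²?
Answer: 44618157772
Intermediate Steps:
C(B) = -5 + B³ (C(B) = -5 + B*B² = -5 + B³)
(-34350 - 8089)*(C(p) - 21042) = (-34350 - 8089)*((-5 + (-101)³) - 21042) = -42439*((-5 - 1030301) - 21042) = -42439*(-1030306 - 21042) = -42439*(-1051348) = 44618157772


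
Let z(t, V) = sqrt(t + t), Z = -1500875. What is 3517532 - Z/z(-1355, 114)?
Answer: 3517532 - 300175*I*sqrt(2710)/542 ≈ 3.5175e+6 - 28831.0*I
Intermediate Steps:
z(t, V) = sqrt(2)*sqrt(t) (z(t, V) = sqrt(2*t) = sqrt(2)*sqrt(t))
3517532 - Z/z(-1355, 114) = 3517532 - (-1500875)/(sqrt(2)*sqrt(-1355)) = 3517532 - (-1500875)/(sqrt(2)*(I*sqrt(1355))) = 3517532 - (-1500875)/(I*sqrt(2710)) = 3517532 - (-1500875)*(-I*sqrt(2710)/2710) = 3517532 - 300175*I*sqrt(2710)/542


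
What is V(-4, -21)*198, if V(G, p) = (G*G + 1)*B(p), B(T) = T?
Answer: -70686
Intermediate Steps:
V(G, p) = p*(1 + G²) (V(G, p) = (G*G + 1)*p = (G² + 1)*p = (1 + G²)*p = p*(1 + G²))
V(-4, -21)*198 = -21*(1 + (-4)²)*198 = -21*(1 + 16)*198 = -21*17*198 = -357*198 = -70686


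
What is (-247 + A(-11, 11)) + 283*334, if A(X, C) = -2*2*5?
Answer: 94255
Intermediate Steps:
A(X, C) = -20 (A(X, C) = -4*5 = -20)
(-247 + A(-11, 11)) + 283*334 = (-247 - 20) + 283*334 = -267 + 94522 = 94255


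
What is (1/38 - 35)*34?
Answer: -22593/19 ≈ -1189.1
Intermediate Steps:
(1/38 - 35)*34 = -1329/38*34 = -22593/19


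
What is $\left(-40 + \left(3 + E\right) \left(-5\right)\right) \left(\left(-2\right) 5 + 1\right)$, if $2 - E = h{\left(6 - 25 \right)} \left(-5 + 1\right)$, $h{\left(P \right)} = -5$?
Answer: $-315$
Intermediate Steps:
$E = -18$ ($E = 2 - - 5 \left(-5 + 1\right) = 2 - \left(-5\right) \left(-4\right) = 2 - 20 = -18$)
$\left(-40 + \left(3 + E\right) \left(-5\right)\right) \left(\left(-2\right) 5 + 1\right) = \left(-40 + \left(3 - 18\right) \left(-5\right)\right) \left(\left(-2\right) 5 + 1\right) = \left(-40 - -75\right) \left(-10 + 1\right) = \left(-40 + 75\right) \left(-9\right) = 35 \left(-9\right) = -315$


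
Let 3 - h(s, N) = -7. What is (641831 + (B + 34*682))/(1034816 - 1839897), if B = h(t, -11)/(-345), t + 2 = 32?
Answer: -45886309/55550589 ≈ -0.82603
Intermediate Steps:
t = 30 (t = -2 + 32 = 30)
h(s, N) = 10 (h(s, N) = 3 - 1*(-7) = 3 + 7 = 10)
B = -2/69 (B = 10/(-345) = 10*(-1/345) = -2/69 ≈ -0.028986)
(641831 + (B + 34*682))/(1034816 - 1839897) = (641831 + (-2/69 + 34*682))/(1034816 - 1839897) = (641831 + (-2/69 + 23188))/(-805081) = (641831 + 1599970/69)*(-1/805081) = (45886309/69)*(-1/805081) = -45886309/55550589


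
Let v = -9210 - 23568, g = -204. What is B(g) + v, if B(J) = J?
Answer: -32982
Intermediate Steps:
v = -32778
B(g) + v = -204 - 32778 = -32982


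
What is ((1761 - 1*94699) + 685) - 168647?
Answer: -260900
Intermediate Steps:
((1761 - 1*94699) + 685) - 168647 = ((1761 - 94699) + 685) - 168647 = (-92938 + 685) - 168647 = -92253 - 168647 = -260900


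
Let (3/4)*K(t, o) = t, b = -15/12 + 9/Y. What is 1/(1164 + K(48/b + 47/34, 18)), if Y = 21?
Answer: 1173/1276142 ≈ 0.00091918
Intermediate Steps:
b = -23/28 (b = -15/12 + 9/21 = -15*1/12 + 9*(1/21) = -5/4 + 3/7 = -23/28 ≈ -0.82143)
K(t, o) = 4*t/3
1/(1164 + K(48/b + 47/34, 18)) = 1/(1164 + 4*(48/(-23/28) + 47/34)/3) = 1/(1164 + 4*(48*(-28/23) + 47*(1/34))/3) = 1/(1164 + 4*(-1344/23 + 47/34)/3) = 1/(1164 + (4/3)*(-44615/782)) = 1/(1164 - 89230/1173) = 1/(1276142/1173) = 1173/1276142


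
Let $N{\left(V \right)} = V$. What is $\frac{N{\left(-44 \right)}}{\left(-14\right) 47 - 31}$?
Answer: $\frac{44}{689} \approx 0.063861$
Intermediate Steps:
$\frac{N{\left(-44 \right)}}{\left(-14\right) 47 - 31} = - \frac{44}{\left(-14\right) 47 - 31} = - \frac{44}{-658 - 31} = - \frac{44}{-689} = \left(-44\right) \left(- \frac{1}{689}\right) = \frac{44}{689}$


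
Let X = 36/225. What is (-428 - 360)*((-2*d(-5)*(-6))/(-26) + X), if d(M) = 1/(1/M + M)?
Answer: -828188/4225 ≈ -196.02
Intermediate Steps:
X = 4/25 (X = 36*(1/225) = 4/25 ≈ 0.16000)
d(M) = 1/(M + 1/M) (d(M) = 1/(1/M + M) = 1/(M + 1/M))
(-428 - 360)*((-2*d(-5)*(-6))/(-26) + X) = (-428 - 360)*((-(-10)/(1 + (-5)²)*(-6))/(-26) + 4/25) = -788*((-(-10)/(1 + 25)*(-6))*(-1/26) + 4/25) = -788*((-(-10)/26*(-6))*(-1/26) + 4/25) = -788*((-2*(-5/26)*(-6))*(-1/26) + 4/25) = -788*(((5/13)*(-6))*(-1/26) + 4/25) = -788*(-30/13*(-1/26) + 4/25) = -788*(15/169 + 4/25) = -788*1051/4225 = -828188/4225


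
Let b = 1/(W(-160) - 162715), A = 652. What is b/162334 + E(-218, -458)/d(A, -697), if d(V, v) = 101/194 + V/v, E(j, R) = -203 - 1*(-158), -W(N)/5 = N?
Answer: 53311676652656003/491437736778170 ≈ 108.48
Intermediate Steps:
W(N) = -5*N
E(j, R) = -45 (E(j, R) = -203 + 158 = -45)
d(V, v) = 101/194 + V/v (d(V, v) = 101*(1/194) + V/v = 101/194 + V/v)
b = -1/161915 (b = 1/(-5*(-160) - 162715) = 1/(800 - 162715) = 1/(-161915) = -1/161915 ≈ -6.1761e-6)
b/162334 + E(-218, -458)/d(A, -697) = -1/161915/162334 - 45/(101/194 + 652/(-697)) = -1/161915*1/162334 - 45/(101/194 + 652*(-1/697)) = -1/26284309610 - 45/(101/194 - 652/697) = -1/26284309610 - 45/(-56091/135218) = -1/26284309610 - 45*(-135218/56091) = -1/26284309610 + 2028270/18697 = 53311676652656003/491437736778170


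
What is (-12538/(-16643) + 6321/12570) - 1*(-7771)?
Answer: 541991836091/69734170 ≈ 7772.3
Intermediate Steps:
(-12538/(-16643) + 6321/12570) - 1*(-7771) = (-12538*(-1/16643) + 6321*(1/12570)) + 7771 = (12538/16643 + 2107/4190) + 7771 = 87601021/69734170 + 7771 = 541991836091/69734170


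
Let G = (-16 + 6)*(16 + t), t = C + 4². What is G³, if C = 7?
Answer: -59319000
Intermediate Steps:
t = 23 (t = 7 + 4² = 7 + 16 = 23)
G = -390 (G = (-16 + 6)*(16 + 23) = -10*39 = -390)
G³ = (-390)³ = -59319000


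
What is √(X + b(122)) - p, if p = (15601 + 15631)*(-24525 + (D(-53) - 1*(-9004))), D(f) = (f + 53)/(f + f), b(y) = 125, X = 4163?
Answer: 484751872 + 8*√67 ≈ 4.8475e+8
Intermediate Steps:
D(f) = (53 + f)/(2*f) (D(f) = (53 + f)/((2*f)) = (53 + f)*(1/(2*f)) = (53 + f)/(2*f))
p = -484751872 (p = (15601 + 15631)*(-24525 + ((½)*(53 - 53)/(-53) - 1*(-9004))) = 31232*(-24525 + ((½)*(-1/53)*0 + 9004)) = 31232*(-24525 + (0 + 9004)) = 31232*(-24525 + 9004) = 31232*(-15521) = -484751872)
√(X + b(122)) - p = √(4163 + 125) - 1*(-484751872) = √4288 + 484751872 = 8*√67 + 484751872 = 484751872 + 8*√67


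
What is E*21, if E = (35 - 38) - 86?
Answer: -1869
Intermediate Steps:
E = -89 (E = -3 - 86 = -89)
E*21 = -89*21 = -1869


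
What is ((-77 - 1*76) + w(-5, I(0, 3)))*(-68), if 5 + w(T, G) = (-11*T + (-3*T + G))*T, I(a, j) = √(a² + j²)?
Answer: 35564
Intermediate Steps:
w(T, G) = -5 + T*(G - 14*T) (w(T, G) = -5 + (-11*T + (-3*T + G))*T = -5 + (-11*T + (G - 3*T))*T = -5 + (G - 14*T)*T = -5 + T*(G - 14*T))
((-77 - 1*76) + w(-5, I(0, 3)))*(-68) = ((-77 - 1*76) + (-5 - 14*(-5)² + √(0² + 3²)*(-5)))*(-68) = ((-77 - 76) + (-5 - 14*25 + √(0 + 9)*(-5)))*(-68) = (-153 + (-5 - 350 + √9*(-5)))*(-68) = (-153 + (-5 - 350 + 3*(-5)))*(-68) = (-153 + (-5 - 350 - 15))*(-68) = (-153 - 370)*(-68) = -523*(-68) = 35564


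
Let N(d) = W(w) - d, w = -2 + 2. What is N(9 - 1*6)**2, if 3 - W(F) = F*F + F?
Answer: 0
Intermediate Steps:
w = 0
W(F) = 3 - F - F**2 (W(F) = 3 - (F*F + F) = 3 - (F**2 + F) = 3 - (F + F**2) = 3 + (-F - F**2) = 3 - F - F**2)
N(d) = 3 - d (N(d) = (3 - 1*0 - 1*0**2) - d = (3 + 0 - 1*0) - d = (3 + 0 + 0) - d = 3 - d)
N(9 - 1*6)**2 = (3 - (9 - 1*6))**2 = (3 - (9 - 6))**2 = (3 - 1*3)**2 = (3 - 3)**2 = 0**2 = 0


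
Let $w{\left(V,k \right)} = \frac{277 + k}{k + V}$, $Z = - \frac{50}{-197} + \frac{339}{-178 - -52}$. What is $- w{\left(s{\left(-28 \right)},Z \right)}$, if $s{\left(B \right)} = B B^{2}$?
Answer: $\frac{2271737}{181651009} \approx 0.012506$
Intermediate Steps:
$Z = - \frac{20161}{8274}$ ($Z = \left(-50\right) \left(- \frac{1}{197}\right) + \frac{339}{-178 + 52} = \frac{50}{197} + \frac{339}{-126} = \frac{50}{197} + 339 \left(- \frac{1}{126}\right) = \frac{50}{197} - \frac{113}{42} = - \frac{20161}{8274} \approx -2.4367$)
$s{\left(B \right)} = B^{3}$
$w{\left(V,k \right)} = \frac{277 + k}{V + k}$
$- w{\left(s{\left(-28 \right)},Z \right)} = - \frac{277 - \frac{20161}{8274}}{\left(-28\right)^{3} - \frac{20161}{8274}} = - \frac{2271737}{\left(-21952 - \frac{20161}{8274}\right) 8274} = - \frac{2271737}{\left(- \frac{181651009}{8274}\right) 8274} = - \frac{\left(-8274\right) 2271737}{181651009 \cdot 8274} = \left(-1\right) \left(- \frac{2271737}{181651009}\right) = \frac{2271737}{181651009}$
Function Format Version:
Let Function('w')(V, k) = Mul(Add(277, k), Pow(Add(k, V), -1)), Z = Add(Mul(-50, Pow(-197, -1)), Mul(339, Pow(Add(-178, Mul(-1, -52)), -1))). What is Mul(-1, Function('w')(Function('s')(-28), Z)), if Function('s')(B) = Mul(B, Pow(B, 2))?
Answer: Rational(2271737, 181651009) ≈ 0.012506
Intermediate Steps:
Z = Rational(-20161, 8274) (Z = Add(Mul(-50, Rational(-1, 197)), Mul(339, Pow(Add(-178, 52), -1))) = Add(Rational(50, 197), Mul(339, Pow(-126, -1))) = Add(Rational(50, 197), Mul(339, Rational(-1, 126))) = Add(Rational(50, 197), Rational(-113, 42)) = Rational(-20161, 8274) ≈ -2.4367)
Function('s')(B) = Pow(B, 3)
Function('w')(V, k) = Mul(Pow(Add(V, k), -1), Add(277, k)) (Function('w')(V, k) = Mul(Add(277, k), Pow(Add(V, k), -1)) = Mul(Pow(Add(V, k), -1), Add(277, k)))
Mul(-1, Function('w')(Function('s')(-28), Z)) = Mul(-1, Mul(Pow(Add(Pow(-28, 3), Rational(-20161, 8274)), -1), Add(277, Rational(-20161, 8274)))) = Mul(-1, Mul(Pow(Add(-21952, Rational(-20161, 8274)), -1), Rational(2271737, 8274))) = Mul(-1, Mul(Pow(Rational(-181651009, 8274), -1), Rational(2271737, 8274))) = Mul(-1, Mul(Rational(-8274, 181651009), Rational(2271737, 8274))) = Mul(-1, Rational(-2271737, 181651009)) = Rational(2271737, 181651009)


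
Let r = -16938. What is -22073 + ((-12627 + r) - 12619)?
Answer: -64257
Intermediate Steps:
-22073 + ((-12627 + r) - 12619) = -22073 + ((-12627 - 16938) - 12619) = -22073 + (-29565 - 12619) = -22073 - 42184 = -64257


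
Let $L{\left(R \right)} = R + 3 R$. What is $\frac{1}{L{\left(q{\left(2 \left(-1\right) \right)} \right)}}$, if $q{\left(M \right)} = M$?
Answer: $- \frac{1}{8} \approx -0.125$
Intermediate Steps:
$L{\left(R \right)} = 4 R$
$\frac{1}{L{\left(q{\left(2 \left(-1\right) \right)} \right)}} = \frac{1}{4 \cdot 2 \left(-1\right)} = \frac{1}{4 \left(-2\right)} = \frac{1}{-8} = - \frac{1}{8}$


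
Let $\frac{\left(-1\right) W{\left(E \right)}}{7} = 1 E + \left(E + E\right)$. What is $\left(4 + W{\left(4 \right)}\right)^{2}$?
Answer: $6400$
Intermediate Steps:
$W{\left(E \right)} = - 21 E$ ($W{\left(E \right)} = - 7 \left(1 E + \left(E + E\right)\right) = - 7 \left(E + 2 E\right) = - 7 \cdot 3 E = - 21 E$)
$\left(4 + W{\left(4 \right)}\right)^{2} = \left(4 - 84\right)^{2} = \left(-80\right)^{2} = 6400$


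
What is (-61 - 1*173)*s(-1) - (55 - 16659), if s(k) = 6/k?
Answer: 18008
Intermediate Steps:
(-61 - 1*173)*s(-1) - (55 - 16659) = (-61 - 1*173)*(6/(-1)) - (55 - 16659) = (-61 - 173)*(6*(-1)) - 1*(-16604) = -234*(-6) + 16604 = 1404 + 16604 = 18008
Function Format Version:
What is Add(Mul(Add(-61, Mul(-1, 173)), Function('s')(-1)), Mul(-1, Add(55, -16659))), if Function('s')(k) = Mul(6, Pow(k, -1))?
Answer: 18008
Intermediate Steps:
Add(Mul(Add(-61, Mul(-1, 173)), Function('s')(-1)), Mul(-1, Add(55, -16659))) = Add(Mul(Add(-61, Mul(-1, 173)), Mul(6, Pow(-1, -1))), Mul(-1, Add(55, -16659))) = Add(Mul(Add(-61, -173), Mul(6, -1)), Mul(-1, -16604)) = Add(Mul(-234, -6), 16604) = Add(1404, 16604) = 18008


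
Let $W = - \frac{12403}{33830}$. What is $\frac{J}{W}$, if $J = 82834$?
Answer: $- \frac{2802274220}{12403} \approx -2.2594 \cdot 10^{5}$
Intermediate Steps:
$W = - \frac{12403}{33830}$ ($W = \left(-12403\right) \frac{1}{33830} = - \frac{12403}{33830} \approx -0.36663$)
$\frac{J}{W} = \frac{82834}{- \frac{12403}{33830}} = 82834 \left(- \frac{33830}{12403}\right) = - \frac{2802274220}{12403}$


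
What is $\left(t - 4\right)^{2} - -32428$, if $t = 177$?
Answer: $62357$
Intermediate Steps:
$\left(t - 4\right)^{2} - -32428 = \left(177 - 4\right)^{2} - -32428 = 173^{2} + 32428 = 29929 + 32428 = 62357$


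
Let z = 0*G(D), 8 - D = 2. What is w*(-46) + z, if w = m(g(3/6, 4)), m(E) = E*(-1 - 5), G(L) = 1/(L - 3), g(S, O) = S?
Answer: 138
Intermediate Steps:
D = 6 (D = 8 - 1*2 = 8 - 2 = 6)
G(L) = 1/(-3 + L)
m(E) = -6*E (m(E) = E*(-6) = -6*E)
w = -3 (w = -18/6 = -6*½ = -3)
z = 0 (z = 0/(-3 + 6) = 0/3 = 0*(⅓) = 0)
w*(-46) + z = -3*(-46) + 0 = 138 + 0 = 138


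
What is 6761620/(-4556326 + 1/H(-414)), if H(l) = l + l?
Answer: -5598621360/3772637929 ≈ -1.4840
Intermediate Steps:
H(l) = 2*l
6761620/(-4556326 + 1/H(-414)) = 6761620/(-4556326 + 1/(2*(-414))) = 6761620/(-4556326 + 1/(-828)) = 6761620/(-4556326 - 1/828) = 6761620/(-3772637929/828) = 6761620*(-828/3772637929) = -5598621360/3772637929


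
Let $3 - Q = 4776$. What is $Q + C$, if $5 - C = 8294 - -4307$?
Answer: $-17369$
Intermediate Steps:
$C = -12596$ ($C = 5 - \left(8294 - -4307\right) = 5 - \left(8294 + 4307\right) = 5 - 12601 = -12596$)
$Q = -4773$ ($Q = 3 - 4776 = -4773$)
$Q + C = -4773 - 12596 = -17369$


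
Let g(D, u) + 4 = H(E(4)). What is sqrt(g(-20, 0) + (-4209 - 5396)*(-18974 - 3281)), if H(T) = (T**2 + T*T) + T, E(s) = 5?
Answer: 11*sqrt(1766606) ≈ 14621.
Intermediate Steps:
H(T) = T + 2*T**2 (H(T) = (T**2 + T**2) + T = 2*T**2 + T = T + 2*T**2)
g(D, u) = 51 (g(D, u) = -4 + 5*(1 + 2*5) = -4 + 5*(1 + 10) = -4 + 5*11 = -4 + 55 = 51)
sqrt(g(-20, 0) + (-4209 - 5396)*(-18974 - 3281)) = sqrt(51 + (-4209 - 5396)*(-18974 - 3281)) = sqrt(51 - 9605*(-22255)) = sqrt(51 + 213759275) = sqrt(213759326) = 11*sqrt(1766606)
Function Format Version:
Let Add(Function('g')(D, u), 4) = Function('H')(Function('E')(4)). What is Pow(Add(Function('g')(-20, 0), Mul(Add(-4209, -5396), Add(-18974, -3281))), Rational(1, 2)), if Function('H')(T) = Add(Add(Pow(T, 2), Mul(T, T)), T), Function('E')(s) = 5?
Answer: Mul(11, Pow(1766606, Rational(1, 2))) ≈ 14621.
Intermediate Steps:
Function('H')(T) = Add(T, Mul(2, Pow(T, 2))) (Function('H')(T) = Add(Add(Pow(T, 2), Pow(T, 2)), T) = Add(Mul(2, Pow(T, 2)), T) = Add(T, Mul(2, Pow(T, 2))))
Function('g')(D, u) = 51 (Function('g')(D, u) = Add(-4, Mul(5, Add(1, Mul(2, 5)))) = Add(-4, Mul(5, Add(1, 10))) = Add(-4, Mul(5, 11)) = Add(-4, 55) = 51)
Pow(Add(Function('g')(-20, 0), Mul(Add(-4209, -5396), Add(-18974, -3281))), Rational(1, 2)) = Pow(Add(51, Mul(Add(-4209, -5396), Add(-18974, -3281))), Rational(1, 2)) = Pow(Add(51, Mul(-9605, -22255)), Rational(1, 2)) = Pow(Add(51, 213759275), Rational(1, 2)) = Pow(213759326, Rational(1, 2)) = Mul(11, Pow(1766606, Rational(1, 2)))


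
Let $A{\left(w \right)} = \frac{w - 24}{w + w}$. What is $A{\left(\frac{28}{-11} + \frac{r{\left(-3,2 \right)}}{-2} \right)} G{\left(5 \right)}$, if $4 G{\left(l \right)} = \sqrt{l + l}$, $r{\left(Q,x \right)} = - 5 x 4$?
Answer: $- \frac{3 \sqrt{10}}{64} \approx -0.14823$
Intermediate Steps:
$r{\left(Q,x \right)} = - 20 x$
$G{\left(l \right)} = \frac{\sqrt{2} \sqrt{l}}{4}$ ($G{\left(l \right)} = \frac{\sqrt{l + l}}{4} = \frac{\sqrt{2 l}}{4} = \frac{\sqrt{2} \sqrt{l}}{4}$)
$A{\left(w \right)} = \frac{-24 + w}{2 w}$
$A{\left(\frac{28}{-11} + \frac{r{\left(-3,2 \right)}}{-2} \right)} G{\left(5 \right)} = \frac{-24 + \left(\frac{28}{-11} + \frac{\left(-20\right) 2}{-2}\right)}{2 \left(\frac{28}{-11} + \frac{\left(-20\right) 2}{-2}\right)} \frac{\sqrt{2} \sqrt{5}}{4} = \frac{-24 + \left(28 \left(- \frac{1}{11}\right) - -20\right)}{2 \left(28 \left(- \frac{1}{11}\right) - -20\right)} \frac{\sqrt{10}}{4} = \frac{-24 + \left(- \frac{28}{11} + 20\right)}{2 \left(- \frac{28}{11} + 20\right)} \frac{\sqrt{10}}{4} = \frac{-24 + \frac{192}{11}}{2 \cdot \frac{192}{11}} \frac{\sqrt{10}}{4} = \frac{1}{2} \cdot \frac{11}{192} \left(- \frac{72}{11}\right) \frac{\sqrt{10}}{4} = - \frac{3 \frac{\sqrt{10}}{4}}{16} = - \frac{3 \sqrt{10}}{64}$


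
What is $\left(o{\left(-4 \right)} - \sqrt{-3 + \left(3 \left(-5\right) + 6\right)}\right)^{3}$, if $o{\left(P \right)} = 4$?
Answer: $8 \left(2 - i \sqrt{3}\right)^{3} \approx -80.0 - 124.71 i$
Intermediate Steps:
$\left(o{\left(-4 \right)} - \sqrt{-3 + \left(3 \left(-5\right) + 6\right)}\right)^{3} = \left(4 - \sqrt{-3 + \left(3 \left(-5\right) + 6\right)}\right)^{3} = \left(4 - \sqrt{-3 + \left(-15 + 6\right)}\right)^{3} = \left(4 - \sqrt{-3 - 9}\right)^{3} = \left(4 - \sqrt{-12}\right)^{3} = \left(4 - 2 i \sqrt{3}\right)^{3}$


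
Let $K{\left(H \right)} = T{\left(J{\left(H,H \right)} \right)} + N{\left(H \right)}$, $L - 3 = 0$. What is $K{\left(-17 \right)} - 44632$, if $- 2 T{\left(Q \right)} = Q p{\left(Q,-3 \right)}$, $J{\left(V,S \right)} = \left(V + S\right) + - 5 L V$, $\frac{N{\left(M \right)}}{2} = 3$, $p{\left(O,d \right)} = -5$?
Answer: $- \frac{88147}{2} \approx -44074.0$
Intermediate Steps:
$L = 3$ ($L = 3 + 0 = 3$)
$N{\left(M \right)} = 6$ ($N{\left(M \right)} = 2 \cdot 3 = 6$)
$J{\left(V,S \right)} = S - 14 V$ ($J{\left(V,S \right)} = \left(V + S\right) + \left(-5\right) 3 V = \left(S + V\right) - 15 V = S - 14 V$)
$T{\left(Q \right)} = \frac{5 Q}{2}$ ($T{\left(Q \right)} = - \frac{Q \left(-5\right)}{2} = - \frac{\left(-5\right) Q}{2} = \frac{5 Q}{2}$)
$K{\left(H \right)} = 6 - \frac{65 H}{2}$ ($K{\left(H \right)} = \frac{5 \left(H - 14 H\right)}{2} + 6 = \frac{5 \left(- 13 H\right)}{2} + 6 = - \frac{65 H}{2} + 6 = 6 - \frac{65 H}{2}$)
$K{\left(-17 \right)} - 44632 = \left(6 - - \frac{1105}{2}\right) - 44632 = \left(6 + \frac{1105}{2}\right) - 44632 = \frac{1117}{2} - 44632 = - \frac{88147}{2}$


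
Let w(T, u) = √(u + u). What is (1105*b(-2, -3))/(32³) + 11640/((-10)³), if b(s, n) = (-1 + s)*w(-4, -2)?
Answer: -291/25 - 3315*I/16384 ≈ -11.64 - 0.20233*I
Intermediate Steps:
w(T, u) = √2*√u (w(T, u) = √(2*u) = √2*√u)
b(s, n) = 2*I*(-1 + s) (b(s, n) = (-1 + s)*(√2*√(-2)) = (-1 + s)*(√2*(I*√2)) = (-1 + s)*(2*I) = 2*I*(-1 + s))
(1105*b(-2, -3))/(32³) + 11640/((-10)³) = (1105*(2*I*(-1 - 2)))/(32³) + 11640/((-10)³) = (1105*(2*I*(-3)))/32768 + 11640/(-1000) = (1105*(-6*I))*(1/32768) + 11640*(-1/1000) = -6630*I*(1/32768) - 291/25 = -3315*I/16384 - 291/25 = -291/25 - 3315*I/16384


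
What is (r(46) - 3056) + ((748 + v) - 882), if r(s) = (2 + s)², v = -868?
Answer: -1754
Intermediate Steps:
(r(46) - 3056) + ((748 + v) - 882) = ((2 + 46)² - 3056) + ((748 - 868) - 882) = (48² - 3056) + (-120 - 882) = (2304 - 3056) - 1002 = -752 - 1002 = -1754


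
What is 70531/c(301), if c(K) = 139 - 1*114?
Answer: 70531/25 ≈ 2821.2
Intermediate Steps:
c(K) = 25 (c(K) = 139 - 114 = 25)
70531/c(301) = 70531/25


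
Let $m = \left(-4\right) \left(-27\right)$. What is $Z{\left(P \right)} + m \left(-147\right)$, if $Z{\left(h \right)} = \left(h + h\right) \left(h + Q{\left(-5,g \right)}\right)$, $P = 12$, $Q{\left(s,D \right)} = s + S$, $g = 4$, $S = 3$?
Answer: $-15636$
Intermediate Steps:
$m = 108$
$Q{\left(s,D \right)} = 3 + s$ ($Q{\left(s,D \right)} = s + 3 = 3 + s$)
$Z{\left(h \right)} = 2 h \left(-2 + h\right)$ ($Z{\left(h \right)} = \left(h + h\right) \left(h + \left(3 - 5\right)\right) = 2 h \left(h - 2\right) = 2 h \left(-2 + h\right)$)
$Z{\left(P \right)} + m \left(-147\right) = 2 \cdot 12 \left(-2 + 12\right) + 108 \left(-147\right) = 2 \cdot 12 \cdot 10 - 15876 = 240 - 15876 = -15636$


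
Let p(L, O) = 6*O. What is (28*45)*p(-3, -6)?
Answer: -45360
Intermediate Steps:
(28*45)*p(-3, -6) = (28*45)*(6*(-6)) = 1260*(-36) = -45360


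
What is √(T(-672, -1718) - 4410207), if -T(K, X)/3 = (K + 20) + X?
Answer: 3*I*√489233 ≈ 2098.4*I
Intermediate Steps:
T(K, X) = -60 - 3*K - 3*X (T(K, X) = -3*((K + 20) + X) = -3*((20 + K) + X) = -3*(20 + K + X) = -60 - 3*K - 3*X)
√(T(-672, -1718) - 4410207) = √((-60 - 3*(-672) - 3*(-1718)) - 4410207) = √((-60 + 2016 + 5154) - 4410207) = √(7110 - 4410207) = √(-4403097) = 3*I*√489233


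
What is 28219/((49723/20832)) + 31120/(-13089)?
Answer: 7692928704752/650824347 ≈ 11820.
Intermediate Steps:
28219/((49723/20832)) + 31120/(-13089) = 28219/((49723*(1/20832))) + 31120*(-1/13089) = 28219/(49723/20832) - 31120/13089 = 28219*(20832/49723) - 31120/13089 = 587858208/49723 - 31120/13089 = 7692928704752/650824347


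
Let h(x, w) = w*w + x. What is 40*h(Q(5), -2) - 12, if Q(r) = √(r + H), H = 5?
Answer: 148 + 40*√10 ≈ 274.49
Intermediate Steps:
Q(r) = √(5 + r) (Q(r) = √(r + 5) = √(5 + r))
h(x, w) = x + w² (h(x, w) = w² + x = x + w²)
40*h(Q(5), -2) - 12 = 40*(√(5 + 5) + (-2)²) - 12 = 40*(√10 + 4) - 12 = 40*(4 + √10) - 12 = (160 + 40*√10) - 12 = 148 + 40*√10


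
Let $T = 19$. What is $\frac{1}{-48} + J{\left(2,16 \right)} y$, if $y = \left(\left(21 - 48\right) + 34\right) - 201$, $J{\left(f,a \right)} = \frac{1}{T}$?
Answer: $- \frac{9331}{912} \approx -10.231$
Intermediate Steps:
$J{\left(f,a \right)} = \frac{1}{19}$
$y = -194$ ($y = \left(-27 + 34\right) - 201 = 7 - 201 = -194$)
$\frac{1}{-48} + J{\left(2,16 \right)} y = \frac{1}{-48} + \frac{1}{19} \left(-194\right) = - \frac{1}{48} - \frac{194}{19} = - \frac{9331}{912}$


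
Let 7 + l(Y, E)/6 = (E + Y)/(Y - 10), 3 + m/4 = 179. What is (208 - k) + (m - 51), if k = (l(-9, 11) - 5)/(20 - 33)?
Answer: 211762/247 ≈ 857.34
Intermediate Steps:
m = 704 (m = -12 + 4*179 = -12 + 716 = 704)
l(Y, E) = -42 + 6*(E + Y)/(-10 + Y) (l(Y, E) = -42 + 6*((E + Y)/(Y - 10)) = -42 + 6*((E + Y)/(-10 + Y)) = -42 + 6*(E + Y)/(-10 + Y))
k = 905/247 (k = (6*(70 + 11 - 6*(-9))/(-10 - 9) - 5)/(20 - 33) = (6*(70 + 11 + 54)/(-19) - 5)/(-13) = (6*(-1/19)*135 - 5)*(-1/13) = (-810/19 - 5)*(-1/13) = -905/19*(-1/13) = 905/247 ≈ 3.6640)
(208 - k) + (m - 51) = (208 - 1*905/247) + (704 - 51) = (208 - 905/247) + 653 = 50471/247 + 653 = 211762/247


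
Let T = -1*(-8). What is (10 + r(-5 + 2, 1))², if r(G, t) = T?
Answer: 324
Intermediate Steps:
T = 8
r(G, t) = 8
(10 + r(-5 + 2, 1))² = (10 + 8)² = 18² = 324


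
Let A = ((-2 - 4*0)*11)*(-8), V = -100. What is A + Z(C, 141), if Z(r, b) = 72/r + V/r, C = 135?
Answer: 23732/135 ≈ 175.79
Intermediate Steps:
Z(r, b) = -28/r (Z(r, b) = 72/r - 100/r = -28/r)
A = 176 (A = ((-2 + 0)*11)*(-8) = -2*11*(-8) = -22*(-8) = 176)
A + Z(C, 141) = 176 - 28/135 = 23732/135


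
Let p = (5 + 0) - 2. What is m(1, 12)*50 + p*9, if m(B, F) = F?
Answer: 627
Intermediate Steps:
p = 3 (p = 5 - 2 = 3)
m(1, 12)*50 + p*9 = 12*50 + 3*9 = 600 + 27 = 627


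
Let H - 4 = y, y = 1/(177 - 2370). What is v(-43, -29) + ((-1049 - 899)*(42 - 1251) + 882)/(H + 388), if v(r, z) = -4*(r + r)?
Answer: 5462460022/859655 ≈ 6354.3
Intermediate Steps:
y = -1/2193 (y = 1/(-2193) = -1/2193 ≈ -0.00045600)
H = 8771/2193 (H = 4 - 1/2193 = 8771/2193 ≈ 3.9995)
v(r, z) = -8*r
v(-43, -29) + ((-1049 - 899)*(42 - 1251) + 882)/(H + 388) = -8*(-43) + ((-1049 - 899)*(42 - 1251) + 882)/(8771/2193 + 388) = 344 + (-1948*(-1209) + 882)/(859655/2193) = 344 + (2355132 + 882)*(2193/859655) = 344 + 2356014*(2193/859655) = 344 + 5166738702/859655 = 5462460022/859655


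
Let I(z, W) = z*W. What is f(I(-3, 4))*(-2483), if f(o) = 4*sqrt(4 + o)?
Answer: -19864*I*sqrt(2) ≈ -28092.0*I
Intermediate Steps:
I(z, W) = W*z
f(I(-3, 4))*(-2483) = (4*sqrt(4 + 4*(-3)))*(-2483) = (4*sqrt(4 - 12))*(-2483) = (4*sqrt(-8))*(-2483) = (4*(2*I*sqrt(2)))*(-2483) = (8*I*sqrt(2))*(-2483) = -19864*I*sqrt(2)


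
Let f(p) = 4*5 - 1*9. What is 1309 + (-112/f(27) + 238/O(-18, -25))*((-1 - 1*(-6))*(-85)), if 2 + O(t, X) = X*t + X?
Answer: 25112927/4653 ≈ 5397.1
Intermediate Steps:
O(t, X) = -2 + X + X*t (O(t, X) = -2 + (X*t + X) = -2 + (X + X*t) = -2 + X + X*t)
f(p) = 11 (f(p) = 20 - 9 = 11)
1309 + (-112/f(27) + 238/O(-18, -25))*((-1 - 1*(-6))*(-85)) = 1309 + (-112/11 + 238/(-2 - 25 - 25*(-18)))*((-1 - 1*(-6))*(-85)) = 1309 + (-112*1/11 + 238/(-2 - 25 + 450))*((-1 + 6)*(-85)) = 1309 + (-112/11 + 238/423)*(5*(-85)) = 1309 + (-112/11 + 238*(1/423))*(-425) = 1309 + (-112/11 + 238/423)*(-425) = 1309 - 44758/4653*(-425) = 1309 + 19022150/4653 = 25112927/4653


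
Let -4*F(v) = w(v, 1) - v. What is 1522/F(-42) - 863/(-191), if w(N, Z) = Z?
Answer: -1125699/8213 ≈ -137.06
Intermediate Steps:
F(v) = -¼ + v/4 (F(v) = -(1 - v)/4 = -¼ + v/4)
1522/F(-42) - 863/(-191) = 1522/(-¼ + (¼)*(-42)) - 863/(-191) = 1522/(-¼ - 21/2) - 863*(-1/191) = 1522/(-43/4) + 863/191 = 1522*(-4/43) + 863/191 = -6088/43 + 863/191 = -1125699/8213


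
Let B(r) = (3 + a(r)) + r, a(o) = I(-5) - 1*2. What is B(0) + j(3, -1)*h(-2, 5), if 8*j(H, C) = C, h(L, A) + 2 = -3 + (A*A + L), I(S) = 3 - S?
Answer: 27/4 ≈ 6.7500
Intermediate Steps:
h(L, A) = -5 + L + A² (h(L, A) = -2 + (-3 + (A*A + L)) = -2 + (-3 + (A² + L)) = -2 + (-3 + (L + A²)) = -2 + (-3 + L + A²) = -5 + L + A²)
j(H, C) = C/8
a(o) = 6 (a(o) = (3 - 1*(-5)) - 1*2 = (3 + 5) - 2 = 8 - 2 = 6)
B(r) = 9 + r (B(r) = (3 + 6) + r = 9 + r)
B(0) + j(3, -1)*h(-2, 5) = (9 + 0) + ((⅛)*(-1))*(-5 - 2 + 5²) = 9 - (-5 - 2 + 25)/8 = 9 - ⅛*18 = 9 - 9/4 = 27/4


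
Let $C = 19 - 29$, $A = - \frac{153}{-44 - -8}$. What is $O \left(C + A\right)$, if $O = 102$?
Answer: $- \frac{1173}{2} \approx -586.5$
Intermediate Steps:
$A = \frac{17}{4}$ ($A = - \frac{153}{-44 + 8} = - \frac{153}{-36} = \left(-153\right) \left(- \frac{1}{36}\right) = \frac{17}{4} \approx 4.25$)
$C = -10$ ($C = 19 - 29 = -10$)
$O \left(C + A\right) = 102 \left(-10 + \frac{17}{4}\right) = 102 \left(- \frac{23}{4}\right) = - \frac{1173}{2}$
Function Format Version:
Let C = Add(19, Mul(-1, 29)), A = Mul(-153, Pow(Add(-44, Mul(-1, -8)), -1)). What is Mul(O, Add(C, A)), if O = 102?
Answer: Rational(-1173, 2) ≈ -586.50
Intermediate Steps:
A = Rational(17, 4) (A = Mul(-153, Pow(Add(-44, 8), -1)) = Mul(-153, Pow(-36, -1)) = Mul(-153, Rational(-1, 36)) = Rational(17, 4) ≈ 4.2500)
C = -10 (C = Add(19, -29) = -10)
Mul(O, Add(C, A)) = Mul(102, Add(-10, Rational(17, 4))) = Mul(102, Rational(-23, 4)) = Rational(-1173, 2)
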